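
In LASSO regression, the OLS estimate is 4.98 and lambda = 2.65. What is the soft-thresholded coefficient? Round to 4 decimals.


Check: |4.98| = 4.98 vs lambda = 2.65.
Since |beta| > lambda, coefficient = sign(beta)*(|beta| - lambda) = 2.3300.
Soft-thresholded coefficient = 2.3300.

2.3300


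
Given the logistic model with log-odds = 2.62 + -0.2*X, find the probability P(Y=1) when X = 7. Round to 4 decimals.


Compute z = 2.62 + (-0.2)(7) = 1.2200.
exp(-z) = 0.2952.
P = 1/(1 + 0.2952) = 0.7721.

0.7721


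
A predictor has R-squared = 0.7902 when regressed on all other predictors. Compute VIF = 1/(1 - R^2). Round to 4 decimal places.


Using VIF = 1/(1 - R^2_j):
1 - 0.7902 = 0.2098.
VIF = 4.7664.

4.7664


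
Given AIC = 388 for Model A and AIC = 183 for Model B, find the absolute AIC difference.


|AIC_A - AIC_B| = |388 - 183| = 205.
Model B is preferred (lower AIC).

205


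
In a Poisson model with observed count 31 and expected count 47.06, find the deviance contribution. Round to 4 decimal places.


Compute y*ln(y/mu) = 31*ln(31/47.06) = 31*-0.417436 = -12.940516.
y - mu = -16.06.
D = 2*(-12.940516 - (-16.06)) = 6.238968, which rounds to 6.2390.

6.2390


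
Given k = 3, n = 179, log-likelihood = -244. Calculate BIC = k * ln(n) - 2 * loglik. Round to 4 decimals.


ln(179) = 5.187386.
k * ln(n) = 3 * 5.187386 = 15.562158.
-2L = 488.
BIC = 15.562158 + 488 = 503.562158, which rounds to 503.5622.

503.5622


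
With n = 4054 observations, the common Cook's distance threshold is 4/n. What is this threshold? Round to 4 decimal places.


Using the rule of thumb:
Threshold = 4 / 4054 = 0.0010.

0.0010


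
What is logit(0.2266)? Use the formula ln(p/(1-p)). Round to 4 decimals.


The odds are p/(1-p) = 0.2266 / 0.7734 = 0.2930.
logit(p) = ln(0.2930) = -1.2276.

-1.2276


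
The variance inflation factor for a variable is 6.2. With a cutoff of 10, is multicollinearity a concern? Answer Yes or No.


The threshold is 10.
VIF = 6.2 is < 10.
Multicollinearity indication: No.

No


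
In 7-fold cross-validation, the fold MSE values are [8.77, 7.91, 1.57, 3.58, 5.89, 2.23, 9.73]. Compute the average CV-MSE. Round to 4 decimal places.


Total MSE across folds = 39.6800.
CV-MSE = 39.6800/7 = 5.6686.

5.6686


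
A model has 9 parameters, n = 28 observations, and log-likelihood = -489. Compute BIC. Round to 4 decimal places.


ln(28) = 3.332205.
k * ln(n) = 9 * 3.332205 = 29.989845.
-2L = 978.
BIC = 29.989845 + 978 = 1007.989845, which rounds to 1007.9898.

1007.9898


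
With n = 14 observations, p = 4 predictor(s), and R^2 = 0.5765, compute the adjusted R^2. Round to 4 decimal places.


Adjusted R^2 = 1 - (1 - R^2) * (n-1)/(n-p-1).
(1 - R^2) = 0.4235.
(n-1)/(n-p-1) = 13/9.
(1 - R^2) * (n-1) = 0.4235 * 13 = 5.5055.
Divide by (n-p-1): 5.5055 / 9 = 0.6117.
Adj R^2 = 1 - 0.6117 = 0.3883.

0.3883


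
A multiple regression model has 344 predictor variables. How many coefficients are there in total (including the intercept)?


Each predictor gets one coefficient, plus one intercept.
Total parameters = 344 + 1 = 345.

345


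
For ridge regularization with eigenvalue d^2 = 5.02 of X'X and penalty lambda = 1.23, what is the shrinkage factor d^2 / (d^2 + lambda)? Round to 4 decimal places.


Denominator = d^2 + lambda = 5.02 + 1.23 = 6.2500.
Shrinkage = 5.02 / 6.2500 = 0.8032.

0.8032


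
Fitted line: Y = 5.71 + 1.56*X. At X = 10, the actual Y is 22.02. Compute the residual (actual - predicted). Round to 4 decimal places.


Fitted value at X = 10 is yhat = 5.71 + 1.56*10 = 21.3100.
Residual = 22.02 - 21.3100 = 0.7100.

0.7100


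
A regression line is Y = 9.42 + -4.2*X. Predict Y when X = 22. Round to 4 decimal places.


Predicted value:
Y = 9.42 + (-4.2)(22) = 9.42 + -92.4000 = -82.9800.

-82.9800


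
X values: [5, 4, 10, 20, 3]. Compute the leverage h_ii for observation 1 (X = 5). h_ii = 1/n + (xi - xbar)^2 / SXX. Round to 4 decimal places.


Mean of X: xbar = 8.4000.
SXX = 197.2000.
For X = 5: h = 1/5 + (5 - 8.4000)^2/197.2000 = 0.2586.

0.2586


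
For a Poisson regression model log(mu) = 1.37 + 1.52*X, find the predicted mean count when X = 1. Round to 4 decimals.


eta = 1.37 + 1.52 * 1 = 2.8900.
mu = exp(2.8900) = 17.9933.

17.9933


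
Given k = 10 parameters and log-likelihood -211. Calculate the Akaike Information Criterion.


AIC = 2*10 - 2*(-211).
= 20 + 422 = 442.

442


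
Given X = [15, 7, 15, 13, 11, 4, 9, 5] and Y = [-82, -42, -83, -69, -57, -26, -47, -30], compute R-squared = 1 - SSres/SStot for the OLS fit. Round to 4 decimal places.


Fit the OLS line: b0 = -4.3610, b1 = -5.0774.
SSres = 36.0917.
SStot = 3410.0000.
R^2 = 1 - 36.0917/3410.0000 = 0.9894.

0.9894


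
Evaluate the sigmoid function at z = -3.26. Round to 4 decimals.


First, exp(3.2600) = 26.0495.
Then sigma(z) = 1/(1 + 26.0495) = 0.0370.

0.0370


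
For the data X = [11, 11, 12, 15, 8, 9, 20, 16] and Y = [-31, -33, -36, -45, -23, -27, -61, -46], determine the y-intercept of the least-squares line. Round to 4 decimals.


The slope is b1 = -3.0807.
Sample means are xbar = 12.7500 and ybar = -37.7500.
Intercept: b0 = -37.7500 - (-3.0807)(12.7500) = 1.5291.

1.5291


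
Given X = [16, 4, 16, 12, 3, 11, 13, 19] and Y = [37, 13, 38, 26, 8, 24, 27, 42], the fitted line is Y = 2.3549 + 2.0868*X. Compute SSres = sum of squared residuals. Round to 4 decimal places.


Predicted values from Y = 2.3549 + 2.0868*X.
Residuals: [1.2563, 2.2979, 2.2563, -1.3965, -0.6153, -1.3097, -2.4833, -0.0041].
SSres = 22.1604.

22.1604


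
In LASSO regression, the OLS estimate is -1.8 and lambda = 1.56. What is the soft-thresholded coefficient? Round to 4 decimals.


Absolute value: |-1.8| = 1.8.
Compare to lambda = 1.56.
Since |beta| > lambda, coefficient = sign(beta)*(|beta| - lambda) = -0.2400.

-0.2400


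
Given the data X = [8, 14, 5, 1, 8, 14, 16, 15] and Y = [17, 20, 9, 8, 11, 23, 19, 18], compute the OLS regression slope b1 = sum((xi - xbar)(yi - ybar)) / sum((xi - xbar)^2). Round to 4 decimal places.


The sample means are xbar = 10.1250 and ybar = 15.6250.
Compute S_xx = 206.8750 and S_xy = 187.3750.
Slope b1 = S_xy / S_xx = 187.3750 / 206.8750 = 0.9057.

0.9057


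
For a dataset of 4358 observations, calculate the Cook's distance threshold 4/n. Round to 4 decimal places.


Cook's distance cutoff = 4/n = 4/4358.
= 0.0009.

0.0009


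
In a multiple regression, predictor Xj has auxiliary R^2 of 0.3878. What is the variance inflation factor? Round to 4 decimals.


Using VIF = 1/(1 - R^2_j):
1 - 0.3878 = 0.6122.
VIF = 1.6335.

1.6335


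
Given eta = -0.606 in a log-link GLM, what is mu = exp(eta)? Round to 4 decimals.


mu = exp(eta) = exp(-0.606).
= 0.5455.

0.5455


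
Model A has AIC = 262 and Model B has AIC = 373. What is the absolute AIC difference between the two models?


Compute |262 - 373| = 111.
Model A has the smaller AIC.

111


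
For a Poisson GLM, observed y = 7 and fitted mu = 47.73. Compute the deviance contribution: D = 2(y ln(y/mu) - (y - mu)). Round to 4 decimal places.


First: ln(7/47.73) = -1.919650.
Then: 7 * -1.919650 = -13.437550.
y - mu = 7 - 47.73 = -40.73.
D = 2(-13.437550 - -40.73) = 54.584900, which rounds to 54.5849.

54.5849


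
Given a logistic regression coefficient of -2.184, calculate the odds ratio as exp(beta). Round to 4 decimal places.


Odds ratio = exp(beta) = exp(-2.184).
= 0.1126.

0.1126


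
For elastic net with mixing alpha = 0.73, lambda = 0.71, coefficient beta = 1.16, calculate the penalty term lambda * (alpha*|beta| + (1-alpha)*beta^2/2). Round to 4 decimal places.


L1 component = 0.73 * |1.16| = 0.8468.
L2 component = 0.27 * 1.16^2 / 2 = 0.1817.
Penalty = 0.71 * (0.8468 + 0.1817) = 0.71 * 1.0285 = 0.7302.

0.7302


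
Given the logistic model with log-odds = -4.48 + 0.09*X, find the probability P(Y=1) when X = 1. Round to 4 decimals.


Linear predictor: z = -4.48 + 0.09 * 1 = -4.3900.
P = 1/(1 + exp(4.3900)) = 1/(1 + 80.6404) = 0.0122.

0.0122


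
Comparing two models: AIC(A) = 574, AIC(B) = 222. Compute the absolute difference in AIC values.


Compute |574 - 222| = 352.
Model B has the smaller AIC.

352


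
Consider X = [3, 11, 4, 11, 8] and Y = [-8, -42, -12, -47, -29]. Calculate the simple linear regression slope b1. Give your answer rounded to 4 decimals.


First compute the means: xbar = 7.4000, ybar = -27.6000.
Then S_xx = sum((xi - xbar)^2) = 57.2000.
S_xy = sum((xi - xbar)(yi - ybar)) = -261.8000.
b1 = S_xy / S_xx = -261.8000 / 57.2000 = -4.5769.

-4.5769


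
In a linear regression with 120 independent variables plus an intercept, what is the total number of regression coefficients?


Each predictor gets one coefficient, plus one intercept.
Total parameters = 120 + 1 = 121.

121


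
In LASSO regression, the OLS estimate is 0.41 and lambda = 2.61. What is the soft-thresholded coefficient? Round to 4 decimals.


Absolute value: |0.41| = 0.41.
Compare to lambda = 2.61.
Since |beta| <= lambda, the coefficient is set to 0.

0.0000


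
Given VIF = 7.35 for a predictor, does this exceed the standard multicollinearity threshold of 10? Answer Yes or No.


Compare VIF = 7.35 to the threshold of 10.
7.35 < 10, so the answer is No.

No


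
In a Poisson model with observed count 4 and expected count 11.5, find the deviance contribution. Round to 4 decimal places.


Compute y*ln(y/mu) = 4*ln(4/11.5) = 4*-1.056053 = -4.224212.
y - mu = -7.5.
D = 2*(-4.224212 - (-7.5)) = 6.551576, which rounds to 6.5516.

6.5516


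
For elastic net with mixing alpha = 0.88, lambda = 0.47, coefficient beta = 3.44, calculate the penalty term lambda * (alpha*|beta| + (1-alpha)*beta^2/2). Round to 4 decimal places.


alpha * |beta| = 0.88 * 3.44 = 3.0272.
(1-alpha) * beta^2/2 = 0.12 * 11.8336/2 = 0.7100.
Total = 0.47 * (3.0272 + 0.7100) = 1.7565.

1.7565


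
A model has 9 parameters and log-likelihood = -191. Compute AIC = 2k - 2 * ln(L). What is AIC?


AIC = 2*9 - 2*(-191).
= 18 + 382 = 400.

400


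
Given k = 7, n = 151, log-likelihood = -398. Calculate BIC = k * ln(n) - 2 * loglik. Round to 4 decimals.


Compute k*ln(n) = 7*ln(151) = 7*5.017280 = 35.120960.
Then -2*loglik = 796.
BIC = 35.120960 + 796 = 831.120960, which rounds to 831.1210.

831.1210


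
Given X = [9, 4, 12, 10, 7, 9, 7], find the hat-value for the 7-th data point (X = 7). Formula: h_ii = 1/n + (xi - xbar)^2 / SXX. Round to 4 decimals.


n = 7, xbar = 8.2857.
SXX = sum((xi - xbar)^2) = 39.4286.
h = 1/7 + (7 - 8.2857)^2 / 39.4286 = 0.1848.

0.1848


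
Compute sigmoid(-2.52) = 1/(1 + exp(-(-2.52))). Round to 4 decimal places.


First, exp(2.5200) = 12.4286.
Then sigma(z) = 1/(1 + 12.4286) = 0.0745.

0.0745


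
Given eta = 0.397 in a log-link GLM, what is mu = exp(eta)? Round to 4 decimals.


Apply the inverse link:
mu = e^0.397 = 1.4874.

1.4874


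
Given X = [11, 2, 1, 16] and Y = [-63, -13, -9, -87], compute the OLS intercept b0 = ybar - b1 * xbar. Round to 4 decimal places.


First find the slope: b1 = -5.2866.
Means: xbar = 7.5000, ybar = -43.0000.
b0 = ybar - b1 * xbar = -43.0000 - -5.2866 * 7.5000 = -3.3503.

-3.3503


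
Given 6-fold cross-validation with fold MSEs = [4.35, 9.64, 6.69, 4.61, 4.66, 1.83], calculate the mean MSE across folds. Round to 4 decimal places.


Sum of fold MSEs = 31.7800.
Average = 31.7800 / 6 = 5.2967.

5.2967


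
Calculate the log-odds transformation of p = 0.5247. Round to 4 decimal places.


The odds are p/(1-p) = 0.5247 / 0.4753 = 1.1039.
logit(p) = ln(1.1039) = 0.0989.

0.0989


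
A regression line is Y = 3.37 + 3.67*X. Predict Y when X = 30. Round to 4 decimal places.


Predicted value:
Y = 3.37 + (3.67)(30) = 3.37 + 110.1000 = 113.4700.

113.4700


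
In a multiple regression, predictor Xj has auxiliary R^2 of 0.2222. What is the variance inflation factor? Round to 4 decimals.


VIF = 1 / (1 - 0.2222).
= 1 / 0.7778 = 1.2857.

1.2857


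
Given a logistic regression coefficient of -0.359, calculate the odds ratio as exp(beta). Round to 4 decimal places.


Odds ratio = exp(beta) = exp(-0.359).
= 0.6984.

0.6984


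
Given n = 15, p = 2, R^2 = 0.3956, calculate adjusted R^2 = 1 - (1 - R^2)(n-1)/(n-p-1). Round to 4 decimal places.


Adjusted R^2 = 1 - (1 - R^2) * (n-1)/(n-p-1).
(1 - R^2) = 0.6044.
(n-1)/(n-p-1) = 14/12.
(1 - R^2) * (n-1) = 0.6044 * 14 = 8.4616.
Divide by (n-p-1): 8.4616 / 12 = 0.7051.
Adj R^2 = 1 - 0.7051 = 0.2949.

0.2949


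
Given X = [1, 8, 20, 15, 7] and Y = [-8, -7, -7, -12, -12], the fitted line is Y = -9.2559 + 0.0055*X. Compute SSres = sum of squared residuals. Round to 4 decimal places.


For each point, residual = actual - predicted.
Residuals: [1.2504, 2.2119, 2.1459, -2.8266, -2.7826].
Sum of squared residuals = 26.7934.

26.7934


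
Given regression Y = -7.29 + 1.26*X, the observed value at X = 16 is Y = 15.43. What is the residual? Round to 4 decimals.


Predicted = -7.29 + 1.26 * 16 = 12.8700.
Residual = 15.43 - 12.8700 = 2.5600.

2.5600


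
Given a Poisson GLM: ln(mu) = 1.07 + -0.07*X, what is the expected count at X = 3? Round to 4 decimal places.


Compute eta = 1.07 + -0.07 * 3 = 0.8600.
Apply inverse link: mu = e^0.8600 = 2.3632.

2.3632


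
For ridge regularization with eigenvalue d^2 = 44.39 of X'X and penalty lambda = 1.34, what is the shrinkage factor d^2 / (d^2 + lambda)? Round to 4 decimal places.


Denominator = d^2 + lambda = 44.39 + 1.34 = 45.7300.
Shrinkage = 44.39 / 45.7300 = 0.9707.

0.9707


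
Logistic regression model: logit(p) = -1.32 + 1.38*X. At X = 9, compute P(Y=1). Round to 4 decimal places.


z = -1.32 + 1.38 * 9 = 11.1000.
Sigmoid: P = 1 / (1 + exp(-11.1000)) = 1.0000.

1.0000


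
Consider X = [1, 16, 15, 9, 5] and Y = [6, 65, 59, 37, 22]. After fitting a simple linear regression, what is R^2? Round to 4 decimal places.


The fitted line is Y = 2.3398 + 3.8544*X.
SSres = 2.5049, SStot = 2450.8000.
R^2 = 1 - SSres/SStot = 0.9990.

0.9990


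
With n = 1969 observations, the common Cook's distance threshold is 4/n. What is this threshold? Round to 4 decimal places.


Using the rule of thumb:
Threshold = 4 / 1969 = 0.0020.

0.0020


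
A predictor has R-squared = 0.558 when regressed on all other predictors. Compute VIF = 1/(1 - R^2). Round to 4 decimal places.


VIF = 1 / (1 - 0.558).
= 1 / 0.442 = 2.2624.

2.2624


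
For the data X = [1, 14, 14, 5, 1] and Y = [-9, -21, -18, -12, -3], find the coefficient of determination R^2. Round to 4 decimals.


After computing the OLS fit (b0=-5.4793, b1=-1.0172):
SSres = 25.1483, SStot = 205.2000.
R^2 = 1 - 25.1483/205.2000 = 0.8774.

0.8774


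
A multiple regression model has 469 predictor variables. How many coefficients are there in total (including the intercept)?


Each predictor gets one coefficient, plus one intercept.
Total parameters = 469 + 1 = 470.

470


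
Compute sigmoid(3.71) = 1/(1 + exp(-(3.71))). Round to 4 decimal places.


exp(-3.7100) = 0.0245.
1 + exp(-z) = 1.0245.
sigmoid = 1/1.0245 = 0.9761.

0.9761


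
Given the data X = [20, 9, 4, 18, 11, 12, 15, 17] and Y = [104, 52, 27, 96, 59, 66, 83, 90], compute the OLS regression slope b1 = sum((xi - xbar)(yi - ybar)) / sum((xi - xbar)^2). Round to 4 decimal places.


The sample means are xbar = 13.2500 and ybar = 72.1250.
Compute S_xx = 195.5000 and S_xy = 954.7500.
Slope b1 = S_xy / S_xx = 954.7500 / 195.5000 = 4.8836.

4.8836


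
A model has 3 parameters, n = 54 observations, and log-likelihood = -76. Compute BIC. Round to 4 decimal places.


k * ln(n) = 3 * ln(54) = 3 * 3.988984 = 11.966952.
-2 * loglik = -2 * (-76) = 152.
BIC = 11.966952 + 152 = 163.966952, which rounds to 163.9670.

163.9670


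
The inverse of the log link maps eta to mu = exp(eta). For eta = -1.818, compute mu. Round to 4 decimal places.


mu = exp(eta) = exp(-1.818).
= 0.1624.

0.1624


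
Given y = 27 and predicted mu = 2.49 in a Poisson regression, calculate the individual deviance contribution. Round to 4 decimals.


First: ln(27/2.49) = 2.383554.
Then: 27 * 2.383554 = 64.355958.
y - mu = 27 - 2.49 = 24.51.
D = 2(64.355958 - 24.51) = 79.691916, which rounds to 79.6919.

79.6919


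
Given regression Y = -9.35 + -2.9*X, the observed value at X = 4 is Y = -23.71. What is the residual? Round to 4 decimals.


Compute yhat = -9.35 + (-2.9)(4) = -20.9500.
Residual = actual - predicted = -23.71 - -20.9500 = -2.7600.

-2.7600


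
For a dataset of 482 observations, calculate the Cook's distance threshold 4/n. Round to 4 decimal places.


The threshold is 4/n.
4/482 = 0.0083.

0.0083


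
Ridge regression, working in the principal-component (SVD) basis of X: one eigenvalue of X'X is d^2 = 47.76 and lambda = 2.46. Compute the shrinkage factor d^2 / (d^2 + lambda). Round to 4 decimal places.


Compute the denominator: 47.76 + 2.46 = 50.2200.
Shrinkage factor = 47.76 / 50.2200 = 0.9510.

0.9510


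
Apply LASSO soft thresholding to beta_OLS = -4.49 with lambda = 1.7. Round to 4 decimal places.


Check: |-4.49| = 4.49 vs lambda = 1.7.
Since |beta| > lambda, coefficient = sign(beta)*(|beta| - lambda) = -2.7900.
Soft-thresholded coefficient = -2.7900.

-2.7900


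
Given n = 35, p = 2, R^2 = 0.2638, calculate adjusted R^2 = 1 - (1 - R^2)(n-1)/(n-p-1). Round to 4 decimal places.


Adjusted R^2 = 1 - (1 - R^2) * (n-1)/(n-p-1).
(1 - R^2) = 0.7362.
(n-1)/(n-p-1) = 34/32.
(1 - R^2) * (n-1) = 0.7362 * 34 = 25.0308.
Divide by (n-p-1): 25.0308 / 32 = 0.7822.
Adj R^2 = 1 - 0.7822 = 0.2178.

0.2178


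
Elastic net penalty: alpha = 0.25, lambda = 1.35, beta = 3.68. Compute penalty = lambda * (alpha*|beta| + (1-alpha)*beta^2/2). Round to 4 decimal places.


alpha * |beta| = 0.25 * 3.68 = 0.9200.
(1-alpha) * beta^2/2 = 0.75 * 13.5424/2 = 5.0784.
Total = 1.35 * (0.9200 + 5.0784) = 8.0978.

8.0978


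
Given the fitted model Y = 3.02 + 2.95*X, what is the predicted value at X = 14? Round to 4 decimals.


Substitute X = 14 into the equation:
Y = 3.02 + 2.95 * 14 = 3.02 + 41.3000 = 44.3200.

44.3200


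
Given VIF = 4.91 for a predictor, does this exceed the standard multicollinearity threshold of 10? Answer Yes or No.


The threshold is 10.
VIF = 4.91 is < 10.
Multicollinearity indication: No.

No


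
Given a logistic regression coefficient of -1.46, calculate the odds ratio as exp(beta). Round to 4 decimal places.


The odds ratio is computed as:
OR = e^(-1.46) = 0.2322.

0.2322


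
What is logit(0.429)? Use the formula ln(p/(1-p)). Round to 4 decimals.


Compute the odds: 0.429/0.571 = 0.7513.
Take the natural log: ln(0.7513) = -0.2859.

-0.2859


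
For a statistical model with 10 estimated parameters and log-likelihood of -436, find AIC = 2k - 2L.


Compute:
2k = 2*10 = 20.
-2*loglik = -2*(-436) = 872.
AIC = 20 + 872 = 892.

892


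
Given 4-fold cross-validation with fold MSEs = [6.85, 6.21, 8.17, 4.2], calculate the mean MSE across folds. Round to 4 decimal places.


Add all fold MSEs: 25.4300.
Divide by k = 4: 25.4300/4 = 6.3575.

6.3575


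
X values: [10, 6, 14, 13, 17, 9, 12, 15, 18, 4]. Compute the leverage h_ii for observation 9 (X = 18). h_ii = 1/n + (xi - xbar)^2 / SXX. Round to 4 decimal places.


Compute xbar = 11.8000 with n = 10 observations.
SXX = 187.6000.
Leverage = 1/10 + (18 - 11.8000)^2/187.6000 = 0.3049.

0.3049


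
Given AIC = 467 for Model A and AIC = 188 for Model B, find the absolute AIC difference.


Absolute difference = |467 - 188| = 279.
The model with lower AIC (B) is preferred.

279


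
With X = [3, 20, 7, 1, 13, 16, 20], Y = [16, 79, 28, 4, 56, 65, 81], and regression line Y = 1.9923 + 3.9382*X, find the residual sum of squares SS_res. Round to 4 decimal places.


Predicted values from Y = 1.9923 + 3.9382*X.
Residuals: [2.1931, -1.7563, -1.5597, -1.9305, 2.8111, -0.0035, 0.2437].
SSres = 22.0155.

22.0155


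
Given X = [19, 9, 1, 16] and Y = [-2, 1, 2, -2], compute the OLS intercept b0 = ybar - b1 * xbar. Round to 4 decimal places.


First find the slope: b1 = -0.2477.
Means: xbar = 11.2500, ybar = -0.2500.
b0 = ybar - b1 * xbar = -0.2500 - -0.2477 * 11.2500 = 2.5370.

2.5370


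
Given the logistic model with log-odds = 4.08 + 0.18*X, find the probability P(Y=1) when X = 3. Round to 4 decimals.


Compute z = 4.08 + (0.18)(3) = 4.6200.
exp(-z) = 0.0099.
P = 1/(1 + 0.0099) = 0.9902.

0.9902


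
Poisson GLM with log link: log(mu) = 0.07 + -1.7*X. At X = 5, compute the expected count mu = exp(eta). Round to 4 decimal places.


eta = 0.07 + -1.7 * 5 = -8.4300.
mu = exp(-8.4300) = 0.0002.

0.0002


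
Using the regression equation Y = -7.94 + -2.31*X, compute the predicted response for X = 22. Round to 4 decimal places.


Plug X = 22 into Y = -7.94 + -2.31*X:
Y = -7.94 + -50.8200 = -58.7600.

-58.7600


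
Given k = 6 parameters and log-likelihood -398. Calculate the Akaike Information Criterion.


AIC = 2k - 2*loglik = 2(6) - 2(-398).
= 12 + 796 = 808.

808


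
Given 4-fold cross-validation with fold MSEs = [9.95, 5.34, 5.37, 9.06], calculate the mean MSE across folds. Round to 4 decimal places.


Sum of fold MSEs = 29.7200.
Average = 29.7200 / 4 = 7.4300.

7.4300


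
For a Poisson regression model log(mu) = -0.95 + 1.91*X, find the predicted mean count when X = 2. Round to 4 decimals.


eta = -0.95 + 1.91 * 2 = 2.8700.
mu = exp(2.8700) = 17.6370.

17.6370


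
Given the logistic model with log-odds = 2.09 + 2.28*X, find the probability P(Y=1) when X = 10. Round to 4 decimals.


Linear predictor: z = 2.09 + 2.28 * 10 = 24.8900.
P = 1/(1 + exp(-24.8900)) = 1/(1 + 0.0000) = 1.0000.

1.0000


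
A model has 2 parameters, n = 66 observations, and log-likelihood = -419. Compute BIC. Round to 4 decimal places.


k * ln(n) = 2 * ln(66) = 2 * 4.189655 = 8.379310.
-2 * loglik = -2 * (-419) = 838.
BIC = 8.379310 + 838 = 846.379310, which rounds to 846.3793.

846.3793


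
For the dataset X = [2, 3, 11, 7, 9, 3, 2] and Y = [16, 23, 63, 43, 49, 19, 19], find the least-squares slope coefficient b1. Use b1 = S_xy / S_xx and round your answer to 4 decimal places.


Calculate xbar = 5.2857, ybar = 33.1429.
S_xx = 81.4286, S_xy = 404.7143.
Using b1 = S_xy / S_xx = 404.7143 / 81.4286, we get b1 = 4.9702.

4.9702


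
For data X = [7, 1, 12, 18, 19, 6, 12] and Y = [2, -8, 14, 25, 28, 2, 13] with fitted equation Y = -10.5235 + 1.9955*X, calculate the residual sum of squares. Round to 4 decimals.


Predicted values from Y = -10.5235 + 1.9955*X.
Residuals: [-1.4450, 0.5280, 0.5775, -0.3955, 0.6090, 0.5505, -0.4225].
SSres = 3.7092.

3.7092


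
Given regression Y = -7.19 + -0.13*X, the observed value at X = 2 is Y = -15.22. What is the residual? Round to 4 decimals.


Predicted = -7.19 + -0.13 * 2 = -7.4500.
Residual = -15.22 - -7.4500 = -7.7700.

-7.7700


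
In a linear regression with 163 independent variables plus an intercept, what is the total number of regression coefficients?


Including the intercept, the model has 163 predictor coefficients + 1 intercept.
Total = 164.

164


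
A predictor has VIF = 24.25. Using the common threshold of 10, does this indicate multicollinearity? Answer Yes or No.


Check: VIF = 24.25 vs threshold = 10.
Since 24.25 >= 10, the answer is Yes.

Yes


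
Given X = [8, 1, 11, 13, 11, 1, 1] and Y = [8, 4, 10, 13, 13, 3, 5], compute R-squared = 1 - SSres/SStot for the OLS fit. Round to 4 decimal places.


The fitted line is Y = 3.1382 + 0.7398*X.
SSres = 7.8211, SStot = 104.0000.
R^2 = 1 - SSres/SStot = 0.9248.

0.9248


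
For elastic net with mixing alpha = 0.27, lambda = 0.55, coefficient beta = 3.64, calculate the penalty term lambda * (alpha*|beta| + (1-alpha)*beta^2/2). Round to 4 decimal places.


alpha * |beta| = 0.27 * 3.64 = 0.9828.
(1-alpha) * beta^2/2 = 0.73 * 13.2496/2 = 4.8361.
Total = 0.55 * (0.9828 + 4.8361) = 3.2004.

3.2004


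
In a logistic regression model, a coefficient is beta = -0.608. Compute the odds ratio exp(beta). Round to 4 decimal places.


Odds ratio = exp(beta) = exp(-0.608).
= 0.5444.

0.5444


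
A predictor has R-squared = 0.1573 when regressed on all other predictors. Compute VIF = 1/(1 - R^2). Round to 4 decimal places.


VIF = 1 / (1 - 0.1573).
= 1 / 0.8427 = 1.1867.

1.1867


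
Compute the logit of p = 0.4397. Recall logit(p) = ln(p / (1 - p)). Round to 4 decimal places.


Compute the odds: 0.4397/0.5603 = 0.7848.
Take the natural log: ln(0.7848) = -0.2424.

-0.2424


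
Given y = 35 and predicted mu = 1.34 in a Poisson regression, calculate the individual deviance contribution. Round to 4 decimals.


First: ln(35/1.34) = 3.262678.
Then: 35 * 3.262678 = 114.193730.
y - mu = 35 - 1.34 = 33.66.
D = 2(114.193730 - 33.66) = 161.067460, which rounds to 161.0675.

161.0675


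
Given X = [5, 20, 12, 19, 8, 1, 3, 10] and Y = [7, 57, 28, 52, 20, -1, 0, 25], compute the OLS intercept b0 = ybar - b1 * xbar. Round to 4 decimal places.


The slope is b1 = 3.1295.
Sample means are xbar = 9.7500 and ybar = 23.5000.
Intercept: b0 = 23.5000 - (3.1295)(9.7500) = -7.0131.

-7.0131


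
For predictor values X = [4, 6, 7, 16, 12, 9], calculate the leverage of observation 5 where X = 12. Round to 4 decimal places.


Mean of X: xbar = 9.0000.
SXX = 96.0000.
For X = 12: h = 1/6 + (12 - 9.0000)^2/96.0000 = 0.2604.

0.2604


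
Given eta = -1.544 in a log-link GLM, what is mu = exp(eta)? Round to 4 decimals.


mu = exp(eta) = exp(-1.544).
= 0.2135.

0.2135


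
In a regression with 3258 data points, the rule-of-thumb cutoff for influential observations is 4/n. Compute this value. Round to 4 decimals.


Using the rule of thumb:
Threshold = 4 / 3258 = 0.0012.

0.0012


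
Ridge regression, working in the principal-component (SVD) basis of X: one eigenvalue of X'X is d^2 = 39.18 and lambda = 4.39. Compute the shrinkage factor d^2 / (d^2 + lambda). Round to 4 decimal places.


Denominator = d^2 + lambda = 39.18 + 4.39 = 43.5700.
Shrinkage = 39.18 / 43.5700 = 0.8992.

0.8992


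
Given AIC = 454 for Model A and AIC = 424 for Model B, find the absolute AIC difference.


Absolute difference = |454 - 424| = 30.
The model with lower AIC (B) is preferred.

30


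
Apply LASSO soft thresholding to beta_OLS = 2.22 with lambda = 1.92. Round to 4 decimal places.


Check: |2.22| = 2.22 vs lambda = 1.92.
Since |beta| > lambda, coefficient = sign(beta)*(|beta| - lambda) = 0.3000.
Soft-thresholded coefficient = 0.3000.

0.3000


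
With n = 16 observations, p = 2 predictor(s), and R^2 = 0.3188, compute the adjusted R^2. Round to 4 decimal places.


Using the formula:
(1 - 0.3188) = 0.6812.
Multiply by 15/13: 0.6812 * 15 = 10.2180, then 10.2180 / 13 = 0.7860.
Adj R^2 = 1 - 0.7860 = 0.2140.

0.2140


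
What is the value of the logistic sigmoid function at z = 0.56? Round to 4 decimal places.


Compute exp(-0.5600) = 0.5712.
Sigmoid = 1 / (1 + 0.5712) = 1 / 1.5712 = 0.6365.

0.6365


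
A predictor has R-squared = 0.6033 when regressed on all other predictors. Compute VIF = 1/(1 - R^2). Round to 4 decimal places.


VIF = 1 / (1 - 0.6033).
= 1 / 0.3967 = 2.5208.

2.5208


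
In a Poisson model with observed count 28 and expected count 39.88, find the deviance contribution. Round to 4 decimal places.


Compute y*ln(y/mu) = 28*ln(28/39.88) = 28*-0.353670 = -9.902760.
y - mu = -11.88.
D = 2*(-9.902760 - (-11.88)) = 3.954480, which rounds to 3.9545.

3.9545


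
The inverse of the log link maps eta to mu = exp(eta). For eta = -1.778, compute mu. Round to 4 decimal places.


The inverse log link gives:
mu = exp(-1.778) = 0.1690.

0.1690


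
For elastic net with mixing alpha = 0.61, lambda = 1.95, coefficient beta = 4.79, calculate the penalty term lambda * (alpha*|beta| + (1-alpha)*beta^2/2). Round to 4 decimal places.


L1 component = 0.61 * |4.79| = 2.9219.
L2 component = 0.39 * 4.79^2 / 2 = 4.4741.
Penalty = 1.95 * (2.9219 + 4.4741) = 1.95 * 7.3960 = 14.4222.

14.4222


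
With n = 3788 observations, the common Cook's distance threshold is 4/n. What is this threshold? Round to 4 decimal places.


Cook's distance cutoff = 4/n = 4/3788.
= 0.0011.

0.0011


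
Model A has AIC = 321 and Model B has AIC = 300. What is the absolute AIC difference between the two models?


Absolute difference = |321 - 300| = 21.
The model with lower AIC (B) is preferred.

21


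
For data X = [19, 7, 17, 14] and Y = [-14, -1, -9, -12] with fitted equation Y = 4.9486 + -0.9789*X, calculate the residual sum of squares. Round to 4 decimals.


Predicted values from Y = 4.9486 + -0.9789*X.
Residuals: [-0.3495, 0.9037, 2.6927, -3.2440].
SSres = 18.7130.

18.7130


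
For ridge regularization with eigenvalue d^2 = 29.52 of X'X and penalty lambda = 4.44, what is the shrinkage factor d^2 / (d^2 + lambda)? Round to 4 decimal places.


Compute the denominator: 29.52 + 4.44 = 33.9600.
Shrinkage factor = 29.52 / 33.9600 = 0.8693.

0.8693


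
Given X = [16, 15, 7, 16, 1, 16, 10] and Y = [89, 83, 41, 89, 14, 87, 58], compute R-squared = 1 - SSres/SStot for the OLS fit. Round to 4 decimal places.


The fitted line is Y = 7.8313 + 5.0146*X.
SSres = 7.9563, SStot = 5180.8571.
R^2 = 1 - SSres/SStot = 0.9985.

0.9985


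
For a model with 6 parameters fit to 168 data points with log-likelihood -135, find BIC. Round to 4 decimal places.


Compute k*ln(n) = 6*ln(168) = 6*5.123964 = 30.743784.
Then -2*loglik = 270.
BIC = 30.743784 + 270 = 300.743784, which rounds to 300.7438.

300.7438


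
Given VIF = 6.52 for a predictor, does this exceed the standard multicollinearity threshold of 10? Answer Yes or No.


Check: VIF = 6.52 vs threshold = 10.
Since 6.52 < 10, the answer is No.

No


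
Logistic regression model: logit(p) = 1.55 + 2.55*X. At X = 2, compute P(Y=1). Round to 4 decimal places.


z = 1.55 + 2.55 * 2 = 6.6500.
Sigmoid: P = 1 / (1 + exp(-6.6500)) = 0.9987.

0.9987


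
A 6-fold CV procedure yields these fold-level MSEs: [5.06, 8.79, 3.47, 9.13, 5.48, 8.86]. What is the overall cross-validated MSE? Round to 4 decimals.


Total MSE across folds = 40.7900.
CV-MSE = 40.7900/6 = 6.7983.

6.7983


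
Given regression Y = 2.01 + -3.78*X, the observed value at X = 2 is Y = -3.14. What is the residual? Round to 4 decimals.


Fitted value at X = 2 is yhat = 2.01 + -3.78*2 = -5.5500.
Residual = -3.14 - -5.5500 = 2.4100.

2.4100


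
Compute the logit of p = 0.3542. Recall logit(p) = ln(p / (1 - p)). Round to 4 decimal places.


1 - p = 0.6458.
p/(1-p) = 0.5485.
logit = ln(0.5485) = -0.6006.

-0.6006


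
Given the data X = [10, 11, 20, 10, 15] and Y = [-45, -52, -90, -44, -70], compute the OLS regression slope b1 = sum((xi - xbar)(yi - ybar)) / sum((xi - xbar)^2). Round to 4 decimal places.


First compute the means: xbar = 13.2000, ybar = -60.2000.
Then S_xx = sum((xi - xbar)^2) = 74.8000.
S_xy = sum((xi - xbar)(yi - ybar)) = -338.8000.
b1 = S_xy / S_xx = -338.8000 / 74.8000 = -4.5294.

-4.5294


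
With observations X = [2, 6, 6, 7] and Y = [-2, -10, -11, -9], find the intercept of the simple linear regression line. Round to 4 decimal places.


Compute b1 = -1.6949 from the OLS formula.
With xbar = 5.2500 and ybar = -8.0000, the intercept is:
b0 = -8.0000 - -1.6949 * 5.2500 = 0.8983.

0.8983


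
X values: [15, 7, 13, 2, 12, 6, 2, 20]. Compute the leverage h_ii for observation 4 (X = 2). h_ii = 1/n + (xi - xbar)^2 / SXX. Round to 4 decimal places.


Mean of X: xbar = 9.6250.
SXX = 289.8750.
For X = 2: h = 1/8 + (2 - 9.6250)^2/289.8750 = 0.3256.

0.3256


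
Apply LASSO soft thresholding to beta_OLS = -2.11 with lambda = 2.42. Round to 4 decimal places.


|beta_OLS| = 2.11.
lambda = 2.42.
Since |beta| <= lambda, the coefficient is set to 0.
Result = 0.0000.

0.0000


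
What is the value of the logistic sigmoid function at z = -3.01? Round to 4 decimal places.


Compute exp(3.0100) = 20.2874.
Sigmoid = 1 / (1 + 20.2874) = 1 / 21.2874 = 0.0470.

0.0470


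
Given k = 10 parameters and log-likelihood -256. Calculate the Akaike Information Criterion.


AIC = 2*10 - 2*(-256).
= 20 + 512 = 532.

532


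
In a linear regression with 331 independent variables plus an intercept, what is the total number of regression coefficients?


Including the intercept, the model has 331 predictor coefficients + 1 intercept.
Total = 332.

332


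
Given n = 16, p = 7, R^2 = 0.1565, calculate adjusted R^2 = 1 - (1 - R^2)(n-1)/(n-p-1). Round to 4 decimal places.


Using the formula:
(1 - 0.1565) = 0.8435.
Multiply by 15/8: 0.8435 * 15 = 12.6525, then 12.6525 / 8 = 1.5816.
Adj R^2 = 1 - 1.5816 = -0.5816.

-0.5816


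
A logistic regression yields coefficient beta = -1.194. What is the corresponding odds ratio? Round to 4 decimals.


Odds ratio = exp(beta) = exp(-1.194).
= 0.3030.

0.3030


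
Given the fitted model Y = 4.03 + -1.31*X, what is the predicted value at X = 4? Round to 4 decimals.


Predicted value:
Y = 4.03 + (-1.31)(4) = 4.03 + -5.2400 = -1.2100.

-1.2100


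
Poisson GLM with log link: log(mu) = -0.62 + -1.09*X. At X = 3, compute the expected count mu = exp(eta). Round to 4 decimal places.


eta = -0.62 + -1.09 * 3 = -3.8900.
mu = exp(-3.8900) = 0.0204.

0.0204


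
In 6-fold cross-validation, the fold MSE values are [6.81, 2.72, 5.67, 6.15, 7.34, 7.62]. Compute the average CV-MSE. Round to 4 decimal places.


Sum of fold MSEs = 36.3100.
Average = 36.3100 / 6 = 6.0517.

6.0517


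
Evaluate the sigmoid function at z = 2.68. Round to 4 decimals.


exp(-2.6800) = 0.0686.
1 + exp(-z) = 1.0686.
sigmoid = 1/1.0686 = 0.9358.

0.9358


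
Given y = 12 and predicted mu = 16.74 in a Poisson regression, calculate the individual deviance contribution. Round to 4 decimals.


y/mu = 12/16.74 = 0.716846 (approx.), and ln(12/16.74) = -0.332894.
y * ln(y/mu) = 12 * -0.332894 = -3.994728.
y - mu = -4.74.
D = 2 * (-3.994728 - -4.74) = 1.490544, which rounds to 1.4905.

1.4905


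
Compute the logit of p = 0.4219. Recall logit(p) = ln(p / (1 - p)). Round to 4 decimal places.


The odds are p/(1-p) = 0.4219 / 0.5781 = 0.7298.
logit(p) = ln(0.7298) = -0.3150.

-0.3150


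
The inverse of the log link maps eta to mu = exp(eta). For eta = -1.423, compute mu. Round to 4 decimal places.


Apply the inverse link:
mu = e^-1.423 = 0.2410.

0.2410


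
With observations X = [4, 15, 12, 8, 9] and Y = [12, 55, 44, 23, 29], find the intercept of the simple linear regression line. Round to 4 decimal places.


First find the slope: b1 = 4.0636.
Means: xbar = 9.6000, ybar = 32.6000.
b0 = ybar - b1 * xbar = 32.6000 - 4.0636 * 9.6000 = -6.4104.

-6.4104


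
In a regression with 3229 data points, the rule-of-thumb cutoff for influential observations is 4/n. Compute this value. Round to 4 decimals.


The threshold is 4/n.
4/3229 = 0.0012.

0.0012


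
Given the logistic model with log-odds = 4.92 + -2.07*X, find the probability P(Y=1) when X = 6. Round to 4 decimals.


Compute z = 4.92 + (-2.07)(6) = -7.5000.
exp(-z) = 1808.0424.
P = 1/(1 + 1808.0424) = 0.0006.

0.0006


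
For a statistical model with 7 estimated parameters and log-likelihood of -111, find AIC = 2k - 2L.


AIC = 2*7 - 2*(-111).
= 14 + 222 = 236.

236


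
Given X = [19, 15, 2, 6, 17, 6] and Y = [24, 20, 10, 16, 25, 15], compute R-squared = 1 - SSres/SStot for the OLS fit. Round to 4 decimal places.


The fitted line is Y = 9.7603 + 0.7914*X.
SSres = 10.7549, SStot = 165.3333.
R^2 = 1 - SSres/SStot = 0.9350.

0.9350


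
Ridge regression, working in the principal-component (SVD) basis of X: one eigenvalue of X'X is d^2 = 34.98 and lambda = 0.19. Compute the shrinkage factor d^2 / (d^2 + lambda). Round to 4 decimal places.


Compute the denominator: 34.98 + 0.19 = 35.1700.
Shrinkage factor = 34.98 / 35.1700 = 0.9946.

0.9946


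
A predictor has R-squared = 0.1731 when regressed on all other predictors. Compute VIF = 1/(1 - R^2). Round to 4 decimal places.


Using VIF = 1/(1 - R^2_j):
1 - 0.1731 = 0.8269.
VIF = 1.2093.

1.2093


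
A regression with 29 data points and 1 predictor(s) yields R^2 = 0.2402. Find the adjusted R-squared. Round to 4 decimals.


Adjusted R^2 = 1 - (1 - R^2) * (n-1)/(n-p-1).
(1 - R^2) = 0.7598.
(n-1)/(n-p-1) = 28/27.
(1 - R^2) * (n-1) = 0.7598 * 28 = 21.2744.
Divide by (n-p-1): 21.2744 / 27 = 0.7879.
Adj R^2 = 1 - 0.7879 = 0.2121.

0.2121


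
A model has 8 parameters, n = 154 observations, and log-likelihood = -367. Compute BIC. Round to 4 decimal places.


k * ln(n) = 8 * ln(154) = 8 * 5.036953 = 40.295624.
-2 * loglik = -2 * (-367) = 734.
BIC = 40.295624 + 734 = 774.295624, which rounds to 774.2956.

774.2956


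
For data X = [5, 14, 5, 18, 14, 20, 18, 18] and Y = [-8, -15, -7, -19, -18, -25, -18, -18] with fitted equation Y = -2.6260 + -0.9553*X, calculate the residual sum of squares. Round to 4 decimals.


Predicted values from Y = -2.6260 + -0.9553*X.
Residuals: [-0.5975, 1.0002, 0.4025, 0.8214, -1.9998, -3.2680, 1.8214, 1.8214].
SSres = 23.5081.

23.5081


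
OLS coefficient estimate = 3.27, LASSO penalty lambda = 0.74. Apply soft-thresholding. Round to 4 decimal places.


Absolute value: |3.27| = 3.27.
Compare to lambda = 0.74.
Since |beta| > lambda, coefficient = sign(beta)*(|beta| - lambda) = 2.5300.

2.5300


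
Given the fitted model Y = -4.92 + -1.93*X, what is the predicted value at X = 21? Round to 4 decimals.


Substitute X = 21 into the equation:
Y = -4.92 + -1.93 * 21 = -4.92 + -40.5300 = -45.4500.

-45.4500


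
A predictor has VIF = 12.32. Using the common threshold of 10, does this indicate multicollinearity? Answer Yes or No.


Check: VIF = 12.32 vs threshold = 10.
Since 12.32 >= 10, the answer is Yes.

Yes


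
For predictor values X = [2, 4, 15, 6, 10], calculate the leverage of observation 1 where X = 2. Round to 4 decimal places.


Compute xbar = 7.4000 with n = 5 observations.
SXX = 107.2000.
Leverage = 1/5 + (2 - 7.4000)^2/107.2000 = 0.4720.

0.4720


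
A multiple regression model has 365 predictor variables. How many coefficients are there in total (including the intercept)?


Each predictor gets one coefficient, plus one intercept.
Total parameters = 365 + 1 = 366.

366


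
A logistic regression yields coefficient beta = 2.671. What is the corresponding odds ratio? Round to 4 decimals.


Odds ratio = exp(beta) = exp(2.671).
= 14.4544.

14.4544


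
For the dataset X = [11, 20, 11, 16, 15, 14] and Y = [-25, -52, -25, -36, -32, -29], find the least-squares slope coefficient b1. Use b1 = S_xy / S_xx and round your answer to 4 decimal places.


Calculate xbar = 14.5000, ybar = -33.1667.
S_xx = 57.5000, S_xy = -166.5000.
Using b1 = S_xy / S_xx = -166.5000 / 57.5000, we get b1 = -2.8957.

-2.8957


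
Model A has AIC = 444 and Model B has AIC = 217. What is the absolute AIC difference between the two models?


Compute |444 - 217| = 227.
Model B has the smaller AIC.

227


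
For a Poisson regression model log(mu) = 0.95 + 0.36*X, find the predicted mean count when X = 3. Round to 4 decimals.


Compute eta = 0.95 + 0.36 * 3 = 2.0300.
Apply inverse link: mu = e^2.0300 = 7.6141.

7.6141


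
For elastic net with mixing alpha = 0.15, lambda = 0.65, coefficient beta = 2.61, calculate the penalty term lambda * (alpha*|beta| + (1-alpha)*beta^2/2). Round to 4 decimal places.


L1 component = 0.15 * |2.61| = 0.3915.
L2 component = 0.85 * 2.61^2 / 2 = 2.8951.
Penalty = 0.65 * (0.3915 + 2.8951) = 0.65 * 3.2866 = 2.1363.

2.1363


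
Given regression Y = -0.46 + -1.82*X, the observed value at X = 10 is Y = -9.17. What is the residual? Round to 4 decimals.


Predicted = -0.46 + -1.82 * 10 = -18.6600.
Residual = -9.17 - -18.6600 = 9.4900.

9.4900
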